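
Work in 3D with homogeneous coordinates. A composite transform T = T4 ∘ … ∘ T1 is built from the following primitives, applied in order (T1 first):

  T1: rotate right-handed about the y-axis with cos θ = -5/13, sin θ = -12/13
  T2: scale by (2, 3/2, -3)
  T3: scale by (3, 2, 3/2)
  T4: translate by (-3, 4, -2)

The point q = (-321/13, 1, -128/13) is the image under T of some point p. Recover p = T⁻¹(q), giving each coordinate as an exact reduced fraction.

T1 = [-5/13 0 -12/13 0; 0 1 0 0; 12/13 0 -5/13 0; 0 0 0 1]
T2·T1 = [-10/13 0 -24/13 0; 0 3/2 0 0; -36/13 0 15/13 0; 0 0 0 1]
T3·…·T1 = [-30/13 0 -72/13 0; 0 3 0 0; -54/13 0 45/26 0; 0 0 0 1]
T4·…·T1 = [-30/13 0 -72/13 -3; 0 3 0 4; -54/13 0 45/26 -2; 0 0 0 1]
det M = -81; M⁻¹ = [-5/78 0 -8/39 -47/78; 0 1/3 0 -4/3; -2/13 0 10/117 -34/117; 0 0 0 1]
M⁻¹ · (-321/13, 1, -128/13)ᵀ = (3, -1, 8/3)ᵀ

p = (3, -1, 8/3)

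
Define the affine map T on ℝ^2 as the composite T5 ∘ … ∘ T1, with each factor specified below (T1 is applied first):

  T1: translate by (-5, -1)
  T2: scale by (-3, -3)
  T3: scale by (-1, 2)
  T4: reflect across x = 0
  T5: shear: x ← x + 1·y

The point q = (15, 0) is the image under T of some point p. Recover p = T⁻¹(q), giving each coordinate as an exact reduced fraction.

p = (0, 1)

T1 = [1 0 -5; 0 1 -1; 0 0 1]
T2·T1 = [-3 0 15; 0 -3 3; 0 0 1]
T3·…·T1 = [3 0 -15; 0 -6 6; 0 0 1]
T4·…·T1 = [-3 0 15; 0 -6 6; 0 0 1]
T5·…·T1 = [-3 -6 21; 0 -6 6; 0 0 1]
det M = 18; M⁻¹ = [-1/3 1/3 5; 0 -1/6 1; 0 0 1]
M⁻¹ · (15, 0)ᵀ = (0, 1)ᵀ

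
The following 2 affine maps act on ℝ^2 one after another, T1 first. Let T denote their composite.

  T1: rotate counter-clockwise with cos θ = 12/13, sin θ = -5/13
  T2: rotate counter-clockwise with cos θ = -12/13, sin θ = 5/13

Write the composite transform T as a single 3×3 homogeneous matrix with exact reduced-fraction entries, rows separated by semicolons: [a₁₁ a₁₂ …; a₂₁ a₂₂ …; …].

T1 = [12/13 5/13 0; -5/13 12/13 0; 0 0 1]
T2·T1 = [-119/169 -120/169 0; 120/169 -119/169 0; 0 0 1]

T = [-119/169 -120/169 0; 120/169 -119/169 0; 0 0 1]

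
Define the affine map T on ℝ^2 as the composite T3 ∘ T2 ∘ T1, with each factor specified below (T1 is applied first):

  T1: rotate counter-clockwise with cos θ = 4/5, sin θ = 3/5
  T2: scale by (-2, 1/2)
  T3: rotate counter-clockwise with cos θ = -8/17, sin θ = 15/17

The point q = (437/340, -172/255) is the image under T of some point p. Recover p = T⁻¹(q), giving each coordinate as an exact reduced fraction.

p = (-1/2, -5/3)

T1 = [4/5 -3/5 0; 3/5 4/5 0; 0 0 1]
T2·T1 = [-8/5 6/5 0; 3/10 2/5 0; 0 0 1]
T3·…·T1 = [83/170 -78/85 0; -132/85 74/85 0; 0 0 1]
det M = -1; M⁻¹ = [-74/85 -78/85 0; -132/85 -83/170 0; 0 0 1]
M⁻¹ · (437/340, -172/255)ᵀ = (-1/2, -5/3)ᵀ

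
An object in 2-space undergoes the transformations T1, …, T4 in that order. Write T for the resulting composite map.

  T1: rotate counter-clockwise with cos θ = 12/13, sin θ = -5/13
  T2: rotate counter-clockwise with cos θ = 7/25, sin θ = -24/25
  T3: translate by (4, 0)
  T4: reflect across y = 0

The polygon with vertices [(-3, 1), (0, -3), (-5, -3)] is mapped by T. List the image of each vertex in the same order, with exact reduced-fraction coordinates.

T1 rotate counter-clockwise with cos θ = 12/13, sin θ = -5/13: (-3, 1) → (-31/13, 27/13); (0, -3) → (-15/13, -36/13); (-5, -3) → (-75/13, -11/13)
T2 rotate counter-clockwise with cos θ = 7/25, sin θ = -24/25: (-31/13, 27/13) → (431/325, 933/325); (-15/13, -36/13) → (-969/325, 108/325); (-75/13, -11/13) → (-789/325, 1723/325)
T3 translate by (4, 0): (431/325, 933/325) → (1731/325, 933/325); (-969/325, 108/325) → (331/325, 108/325); (-789/325, 1723/325) → (511/325, 1723/325)
T4 reflect across y = 0: (1731/325, 933/325) → (1731/325, -933/325); (331/325, 108/325) → (331/325, -108/325); (511/325, 1723/325) → (511/325, -1723/325)

image vertices: (1731/325, -933/325), (331/325, -108/325), (511/325, -1723/325)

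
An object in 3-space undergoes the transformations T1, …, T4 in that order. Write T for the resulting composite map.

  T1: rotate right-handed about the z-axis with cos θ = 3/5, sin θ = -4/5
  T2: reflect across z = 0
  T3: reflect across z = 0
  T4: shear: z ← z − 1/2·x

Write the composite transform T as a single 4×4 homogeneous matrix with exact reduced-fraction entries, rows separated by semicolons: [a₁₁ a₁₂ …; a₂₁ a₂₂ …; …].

T1 = [3/5 4/5 0 0; -4/5 3/5 0 0; 0 0 1 0; 0 0 0 1]
T2·T1 = [3/5 4/5 0 0; -4/5 3/5 0 0; 0 0 -1 0; 0 0 0 1]
T3·…·T1 = [3/5 4/5 0 0; -4/5 3/5 0 0; 0 0 1 0; 0 0 0 1]
T4·…·T1 = [3/5 4/5 0 0; -4/5 3/5 0 0; -3/10 -2/5 1 0; 0 0 0 1]

T = [3/5 4/5 0 0; -4/5 3/5 0 0; -3/10 -2/5 1 0; 0 0 0 1]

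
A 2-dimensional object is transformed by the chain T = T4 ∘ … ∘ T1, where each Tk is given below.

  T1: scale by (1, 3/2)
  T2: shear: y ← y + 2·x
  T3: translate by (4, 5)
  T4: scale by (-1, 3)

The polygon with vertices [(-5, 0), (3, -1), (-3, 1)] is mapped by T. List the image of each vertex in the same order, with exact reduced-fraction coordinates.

image vertices: (1, -15), (-7, 57/2), (-1, 3/2)

T1 scale by (1, 3/2): (-5, 0) → (-5, 0); (3, -1) → (3, -3/2); (-3, 1) → (-3, 3/2)
T2 shear: y ← y + 2·x: (-5, 0) → (-5, -10); (3, -3/2) → (3, 9/2); (-3, 3/2) → (-3, -9/2)
T3 translate by (4, 5): (-5, -10) → (-1, -5); (3, 9/2) → (7, 19/2); (-3, -9/2) → (1, 1/2)
T4 scale by (-1, 3): (-1, -5) → (1, -15); (7, 19/2) → (-7, 57/2); (1, 1/2) → (-1, 3/2)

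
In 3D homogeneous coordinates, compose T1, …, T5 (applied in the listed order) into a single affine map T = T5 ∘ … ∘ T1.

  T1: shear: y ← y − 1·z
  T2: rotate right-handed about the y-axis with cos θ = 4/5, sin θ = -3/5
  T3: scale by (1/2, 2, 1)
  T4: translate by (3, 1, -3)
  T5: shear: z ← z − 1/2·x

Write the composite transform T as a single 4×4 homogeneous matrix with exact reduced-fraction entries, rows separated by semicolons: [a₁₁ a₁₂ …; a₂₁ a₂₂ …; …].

T = [2/5 0 -3/10 3; 0 2 -2 1; 2/5 0 19/20 -9/2; 0 0 0 1]

T1 = [1 0 0 0; 0 1 -1 0; 0 0 1 0; 0 0 0 1]
T2·T1 = [4/5 0 -3/5 0; 0 1 -1 0; 3/5 0 4/5 0; 0 0 0 1]
T3·…·T1 = [2/5 0 -3/10 0; 0 2 -2 0; 3/5 0 4/5 0; 0 0 0 1]
T4·…·T1 = [2/5 0 -3/10 3; 0 2 -2 1; 3/5 0 4/5 -3; 0 0 0 1]
T5·…·T1 = [2/5 0 -3/10 3; 0 2 -2 1; 2/5 0 19/20 -9/2; 0 0 0 1]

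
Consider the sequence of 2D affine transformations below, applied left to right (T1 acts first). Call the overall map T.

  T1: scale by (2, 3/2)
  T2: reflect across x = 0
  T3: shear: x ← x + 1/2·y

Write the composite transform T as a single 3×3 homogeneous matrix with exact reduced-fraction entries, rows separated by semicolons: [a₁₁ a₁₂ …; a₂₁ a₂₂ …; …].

T1 = [2 0 0; 0 3/2 0; 0 0 1]
T2·T1 = [-2 0 0; 0 3/2 0; 0 0 1]
T3·…·T1 = [-2 3/4 0; 0 3/2 0; 0 0 1]

T = [-2 3/4 0; 0 3/2 0; 0 0 1]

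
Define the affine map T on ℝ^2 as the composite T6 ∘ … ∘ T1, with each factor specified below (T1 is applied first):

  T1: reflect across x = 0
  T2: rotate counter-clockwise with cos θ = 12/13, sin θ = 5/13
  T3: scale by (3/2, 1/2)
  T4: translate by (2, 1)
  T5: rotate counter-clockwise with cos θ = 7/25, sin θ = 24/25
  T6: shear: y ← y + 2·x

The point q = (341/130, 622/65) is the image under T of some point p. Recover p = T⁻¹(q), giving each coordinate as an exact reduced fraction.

p = (0, -5)

T1 = [-1 0 0; 0 1 0; 0 0 1]
T2·T1 = [-12/13 -5/13 0; -5/13 12/13 0; 0 0 1]
T3·…·T1 = [-18/13 -15/26 0; -5/26 6/13 0; 0 0 1]
T4·…·T1 = [-18/13 -15/26 2; -5/26 6/13 1; 0 0 1]
T5·…·T1 = [-66/325 -393/650 -2/5; -899/650 -138/325 11/5; 0 0 1]
T6·…·T1 = [-66/325 -393/650 -2/5; -1163/650 -531/325 7/5; 0 0 1]
det M = -3/4; M⁻¹ = [708/325 -262/325 2; -2326/975 88/325 -4/3; 0 0 1]
M⁻¹ · (341/130, 622/65)ᵀ = (0, -5)ᵀ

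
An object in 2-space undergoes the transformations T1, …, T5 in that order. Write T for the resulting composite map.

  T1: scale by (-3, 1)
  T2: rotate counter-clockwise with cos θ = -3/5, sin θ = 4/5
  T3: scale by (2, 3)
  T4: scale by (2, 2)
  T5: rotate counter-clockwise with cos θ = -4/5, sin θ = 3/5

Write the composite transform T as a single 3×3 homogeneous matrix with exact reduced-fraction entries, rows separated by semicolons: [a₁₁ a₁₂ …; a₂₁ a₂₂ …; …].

T = [72/25 118/25 0; 396/25 24/25 0; 0 0 1]

T1 = [-3 0 0; 0 1 0; 0 0 1]
T2·T1 = [9/5 -4/5 0; -12/5 -3/5 0; 0 0 1]
T3·…·T1 = [18/5 -8/5 0; -36/5 -9/5 0; 0 0 1]
T4·…·T1 = [36/5 -16/5 0; -72/5 -18/5 0; 0 0 1]
T5·…·T1 = [72/25 118/25 0; 396/25 24/25 0; 0 0 1]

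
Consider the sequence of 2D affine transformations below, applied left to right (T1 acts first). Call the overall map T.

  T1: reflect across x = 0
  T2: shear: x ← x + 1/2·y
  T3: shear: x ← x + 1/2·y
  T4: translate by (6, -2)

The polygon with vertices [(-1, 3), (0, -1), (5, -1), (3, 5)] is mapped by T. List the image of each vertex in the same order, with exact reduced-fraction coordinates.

T1 reflect across x = 0: (-1, 3) → (1, 3); (0, -1) → (0, -1); (5, -1) → (-5, -1); (3, 5) → (-3, 5)
T2 shear: x ← x + 1/2·y: (1, 3) → (5/2, 3); (0, -1) → (-1/2, -1); (-5, -1) → (-11/2, -1); (-3, 5) → (-1/2, 5)
T3 shear: x ← x + 1/2·y: (5/2, 3) → (4, 3); (-1/2, -1) → (-1, -1); (-11/2, -1) → (-6, -1); (-1/2, 5) → (2, 5)
T4 translate by (6, -2): (4, 3) → (10, 1); (-1, -1) → (5, -3); (-6, -1) → (0, -3); (2, 5) → (8, 3)

image vertices: (10, 1), (5, -3), (0, -3), (8, 3)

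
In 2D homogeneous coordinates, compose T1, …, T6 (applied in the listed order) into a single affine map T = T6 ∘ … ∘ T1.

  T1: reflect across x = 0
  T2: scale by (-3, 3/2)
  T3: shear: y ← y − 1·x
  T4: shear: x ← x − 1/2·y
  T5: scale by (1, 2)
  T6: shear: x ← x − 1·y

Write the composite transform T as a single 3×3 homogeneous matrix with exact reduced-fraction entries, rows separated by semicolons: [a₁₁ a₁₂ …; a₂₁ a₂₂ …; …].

T1 = [-1 0 0; 0 1 0; 0 0 1]
T2·T1 = [3 0 0; 0 3/2 0; 0 0 1]
T3·…·T1 = [3 0 0; -3 3/2 0; 0 0 1]
T4·…·T1 = [9/2 -3/4 0; -3 3/2 0; 0 0 1]
T5·…·T1 = [9/2 -3/4 0; -6 3 0; 0 0 1]
T6·…·T1 = [21/2 -15/4 0; -6 3 0; 0 0 1]

T = [21/2 -15/4 0; -6 3 0; 0 0 1]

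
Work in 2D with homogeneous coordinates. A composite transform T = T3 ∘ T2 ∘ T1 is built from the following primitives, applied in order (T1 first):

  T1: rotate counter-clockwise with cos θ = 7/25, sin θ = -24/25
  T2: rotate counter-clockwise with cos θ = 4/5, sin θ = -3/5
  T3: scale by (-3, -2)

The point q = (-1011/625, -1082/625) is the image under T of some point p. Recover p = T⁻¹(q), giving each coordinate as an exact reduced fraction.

p = (-1, 1/5)

T1 = [7/25 24/25 0; -24/25 7/25 0; 0 0 1]
T2·T1 = [-44/125 117/125 0; -117/125 -44/125 0; 0 0 1]
T3·…·T1 = [132/125 -351/125 0; 234/125 88/125 0; 0 0 1]
det M = 6; M⁻¹ = [44/375 117/250 0; -39/125 22/125 0; 0 0 1]
M⁻¹ · (-1011/625, -1082/625)ᵀ = (-1, 1/5)ᵀ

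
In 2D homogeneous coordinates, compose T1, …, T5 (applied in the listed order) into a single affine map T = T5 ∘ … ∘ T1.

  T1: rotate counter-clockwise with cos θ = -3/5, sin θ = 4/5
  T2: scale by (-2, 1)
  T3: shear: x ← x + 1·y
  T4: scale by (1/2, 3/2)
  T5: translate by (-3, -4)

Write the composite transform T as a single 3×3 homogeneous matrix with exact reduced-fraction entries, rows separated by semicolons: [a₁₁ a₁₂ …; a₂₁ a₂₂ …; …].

T = [1 1/2 -3; 6/5 -9/10 -4; 0 0 1]

T1 = [-3/5 -4/5 0; 4/5 -3/5 0; 0 0 1]
T2·T1 = [6/5 8/5 0; 4/5 -3/5 0; 0 0 1]
T3·…·T1 = [2 1 0; 4/5 -3/5 0; 0 0 1]
T4·…·T1 = [1 1/2 0; 6/5 -9/10 0; 0 0 1]
T5·…·T1 = [1 1/2 -3; 6/5 -9/10 -4; 0 0 1]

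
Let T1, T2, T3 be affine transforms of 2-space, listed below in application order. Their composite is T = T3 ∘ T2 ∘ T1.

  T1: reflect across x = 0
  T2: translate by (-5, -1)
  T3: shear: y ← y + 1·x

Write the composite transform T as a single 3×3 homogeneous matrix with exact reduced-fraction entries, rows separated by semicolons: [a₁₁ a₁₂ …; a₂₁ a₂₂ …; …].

T = [-1 0 -5; -1 1 -6; 0 0 1]

T1 = [-1 0 0; 0 1 0; 0 0 1]
T2·T1 = [-1 0 -5; 0 1 -1; 0 0 1]
T3·…·T1 = [-1 0 -5; -1 1 -6; 0 0 1]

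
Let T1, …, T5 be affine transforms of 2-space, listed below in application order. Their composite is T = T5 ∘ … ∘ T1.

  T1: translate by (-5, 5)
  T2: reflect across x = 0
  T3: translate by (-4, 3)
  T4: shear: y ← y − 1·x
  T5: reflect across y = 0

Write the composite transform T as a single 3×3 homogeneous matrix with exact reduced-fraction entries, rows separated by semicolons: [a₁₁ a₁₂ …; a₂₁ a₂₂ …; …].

T1 = [1 0 -5; 0 1 5; 0 0 1]
T2·T1 = [-1 0 5; 0 1 5; 0 0 1]
T3·…·T1 = [-1 0 1; 0 1 8; 0 0 1]
T4·…·T1 = [-1 0 1; 1 1 7; 0 0 1]
T5·…·T1 = [-1 0 1; -1 -1 -7; 0 0 1]

T = [-1 0 1; -1 -1 -7; 0 0 1]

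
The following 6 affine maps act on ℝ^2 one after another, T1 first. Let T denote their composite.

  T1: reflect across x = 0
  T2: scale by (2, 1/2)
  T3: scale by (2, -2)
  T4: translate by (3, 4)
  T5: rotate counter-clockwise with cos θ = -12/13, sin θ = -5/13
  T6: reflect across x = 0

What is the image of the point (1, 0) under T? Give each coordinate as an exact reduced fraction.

T1 reflect across x = 0: (1, 0) → (-1, 0)
T2 scale by (2, 1/2): (-1, 0) → (-2, 0)
T3 scale by (2, -2): (-2, 0) → (-4, 0)
T4 translate by (3, 4): (-4, 0) → (-1, 4)
T5 rotate counter-clockwise with cos θ = -12/13, sin θ = -5/13: (-1, 4) → (32/13, -43/13)
T6 reflect across x = 0: (32/13, -43/13) → (-32/13, -43/13)

T(p) = (-32/13, -43/13)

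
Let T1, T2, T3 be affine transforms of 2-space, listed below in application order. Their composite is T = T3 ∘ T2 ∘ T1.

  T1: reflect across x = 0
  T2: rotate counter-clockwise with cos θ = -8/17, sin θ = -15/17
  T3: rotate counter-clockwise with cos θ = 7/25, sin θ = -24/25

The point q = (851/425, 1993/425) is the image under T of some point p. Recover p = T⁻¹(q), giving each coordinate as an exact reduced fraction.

p = (1, -5)

T1 = [-1 0 0; 0 1 0; 0 0 1]
T2·T1 = [8/17 15/17 0; 15/17 -8/17 0; 0 0 1]
T3·…·T1 = [416/425 -87/425 0; -87/425 -416/425 0; 0 0 1]
det M = -1; M⁻¹ = [416/425 -87/425 0; -87/425 -416/425 0; 0 0 1]
M⁻¹ · (851/425, 1993/425)ᵀ = (1, -5)ᵀ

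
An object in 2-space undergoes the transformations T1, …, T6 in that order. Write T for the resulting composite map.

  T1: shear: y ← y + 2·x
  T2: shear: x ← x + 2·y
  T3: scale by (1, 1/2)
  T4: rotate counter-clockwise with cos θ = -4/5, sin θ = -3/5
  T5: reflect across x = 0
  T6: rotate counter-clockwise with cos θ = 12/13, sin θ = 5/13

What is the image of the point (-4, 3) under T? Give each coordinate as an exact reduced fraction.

T1 shear: y ← y + 2·x: (-4, 3) → (-4, -5)
T2 shear: x ← x + 2·y: (-4, -5) → (-14, -5)
T3 scale by (1, 1/2): (-14, -5) → (-14, -5/2)
T4 rotate counter-clockwise with cos θ = -4/5, sin θ = -3/5: (-14, -5/2) → (97/10, 52/5)
T5 reflect across x = 0: (97/10, 52/5) → (-97/10, 52/5)
T6 rotate counter-clockwise with cos θ = 12/13, sin θ = 5/13: (-97/10, 52/5) → (-842/65, 763/130)

T(p) = (-842/65, 763/130)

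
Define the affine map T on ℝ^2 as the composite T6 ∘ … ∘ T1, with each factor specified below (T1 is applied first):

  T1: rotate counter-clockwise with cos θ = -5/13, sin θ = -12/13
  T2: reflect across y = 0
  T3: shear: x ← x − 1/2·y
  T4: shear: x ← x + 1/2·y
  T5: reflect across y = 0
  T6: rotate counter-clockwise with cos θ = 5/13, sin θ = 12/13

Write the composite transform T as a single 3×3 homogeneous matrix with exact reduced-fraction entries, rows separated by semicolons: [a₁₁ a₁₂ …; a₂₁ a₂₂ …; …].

T1 = [-5/13 12/13 0; -12/13 -5/13 0; 0 0 1]
T2·T1 = [-5/13 12/13 0; 12/13 5/13 0; 0 0 1]
T3·…·T1 = [-11/13 19/26 0; 12/13 5/13 0; 0 0 1]
T4·…·T1 = [-5/13 12/13 0; 12/13 5/13 0; 0 0 1]
T5·…·T1 = [-5/13 12/13 0; -12/13 -5/13 0; 0 0 1]
T6·…·T1 = [119/169 120/169 0; -120/169 119/169 0; 0 0 1]

T = [119/169 120/169 0; -120/169 119/169 0; 0 0 1]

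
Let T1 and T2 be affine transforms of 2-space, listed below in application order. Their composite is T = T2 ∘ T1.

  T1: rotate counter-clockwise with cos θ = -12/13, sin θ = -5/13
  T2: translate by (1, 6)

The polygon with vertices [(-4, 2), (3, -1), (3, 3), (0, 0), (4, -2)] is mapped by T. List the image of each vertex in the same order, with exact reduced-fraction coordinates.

image vertices: (71/13, 74/13), (-28/13, 75/13), (-8/13, 27/13), (1, 6), (-45/13, 82/13)

T1 rotate counter-clockwise with cos θ = -12/13, sin θ = -5/13: (-4, 2) → (58/13, -4/13); (3, -1) → (-41/13, -3/13); (3, 3) → (-21/13, -51/13); (0, 0) → (0, 0); (4, -2) → (-58/13, 4/13)
T2 translate by (1, 6): (58/13, -4/13) → (71/13, 74/13); (-41/13, -3/13) → (-28/13, 75/13); (-21/13, -51/13) → (-8/13, 27/13); (0, 0) → (1, 6); (-58/13, 4/13) → (-45/13, 82/13)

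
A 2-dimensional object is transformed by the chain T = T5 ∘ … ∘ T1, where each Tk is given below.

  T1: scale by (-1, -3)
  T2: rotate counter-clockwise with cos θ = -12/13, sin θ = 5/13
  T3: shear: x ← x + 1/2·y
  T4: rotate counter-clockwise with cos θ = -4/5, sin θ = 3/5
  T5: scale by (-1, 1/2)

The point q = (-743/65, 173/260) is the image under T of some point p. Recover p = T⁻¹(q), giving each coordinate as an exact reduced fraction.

T1 = [-1 0 0; 0 -3 0; 0 0 1]
T2·T1 = [12/13 15/13 0; -5/13 36/13 0; 0 0 1]
T3·…·T1 = [19/26 33/13 0; -5/13 36/13 0; 0 0 1]
T4·…·T1 = [-23/65 -48/13 0; 97/130 -9/13 0; 0 0 1]
T5·…·T1 = [23/65 48/13 0; 97/260 -9/26 0; 0 0 1]
det M = -3/2; M⁻¹ = [3/13 32/13 0; 97/390 -46/195 0; 0 0 1]
M⁻¹ · (-743/65, 173/260)ᵀ = (-1, -3)ᵀ

p = (-1, -3)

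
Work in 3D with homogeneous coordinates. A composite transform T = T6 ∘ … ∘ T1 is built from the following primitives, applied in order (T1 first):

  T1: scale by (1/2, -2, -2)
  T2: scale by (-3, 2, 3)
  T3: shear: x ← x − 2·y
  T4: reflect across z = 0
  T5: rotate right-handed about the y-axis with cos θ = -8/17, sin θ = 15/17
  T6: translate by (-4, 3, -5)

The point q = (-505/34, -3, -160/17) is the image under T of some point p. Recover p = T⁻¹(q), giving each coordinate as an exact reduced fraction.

p = (2, 3/2, -5/4)

T1 = [1/2 0 0 0; 0 -2 0 0; 0 0 -2 0; 0 0 0 1]
T2·T1 = [-3/2 0 0 0; 0 -4 0 0; 0 0 -6 0; 0 0 0 1]
T3·…·T1 = [-3/2 8 0 0; 0 -4 0 0; 0 0 -6 0; 0 0 0 1]
T4·…·T1 = [-3/2 8 0 0; 0 -4 0 0; 0 0 6 0; 0 0 0 1]
T5·…·T1 = [12/17 -64/17 90/17 0; 0 -4 0 0; 45/34 -120/17 -48/17 0; 0 0 0 1]
T6·…·T1 = [12/17 -64/17 90/17 -4; 0 -4 0 3; 45/34 -120/17 -48/17 -5; 0 0 0 1]
det M = 36; M⁻¹ = [16/51 -4/3 10/17 418/51; 0 -1/4 0 3/4; 5/34 0 -4/51 10/51; 0 0 0 1]
M⁻¹ · (-505/34, -3, -160/17)ᵀ = (2, 3/2, -5/4)ᵀ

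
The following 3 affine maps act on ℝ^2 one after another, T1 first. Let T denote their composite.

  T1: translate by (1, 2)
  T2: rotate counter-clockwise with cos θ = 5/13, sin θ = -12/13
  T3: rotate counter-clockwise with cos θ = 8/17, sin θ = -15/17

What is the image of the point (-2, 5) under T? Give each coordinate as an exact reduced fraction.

T(p) = (1337/221, -809/221)

T1 translate by (1, 2): (-2, 5) → (-1, 7)
T2 rotate counter-clockwise with cos θ = 5/13, sin θ = -12/13: (-1, 7) → (79/13, 47/13)
T3 rotate counter-clockwise with cos θ = 8/17, sin θ = -15/17: (79/13, 47/13) → (1337/221, -809/221)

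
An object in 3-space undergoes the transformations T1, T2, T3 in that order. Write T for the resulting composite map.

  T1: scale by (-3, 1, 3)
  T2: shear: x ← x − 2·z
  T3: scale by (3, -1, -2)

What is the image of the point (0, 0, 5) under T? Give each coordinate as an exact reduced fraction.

T(p) = (-90, 0, -30)

T1 scale by (-3, 1, 3): (0, 0, 5) → (0, 0, 15)
T2 shear: x ← x − 2·z: (0, 0, 15) → (-30, 0, 15)
T3 scale by (3, -1, -2): (-30, 0, 15) → (-90, 0, -30)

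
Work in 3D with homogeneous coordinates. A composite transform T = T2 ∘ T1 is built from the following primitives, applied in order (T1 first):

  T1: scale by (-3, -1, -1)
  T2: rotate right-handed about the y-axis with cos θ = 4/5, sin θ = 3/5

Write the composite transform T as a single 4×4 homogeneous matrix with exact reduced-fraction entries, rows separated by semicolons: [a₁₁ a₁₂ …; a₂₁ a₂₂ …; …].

T = [-12/5 0 -3/5 0; 0 -1 0 0; 9/5 0 -4/5 0; 0 0 0 1]

T1 = [-3 0 0 0; 0 -1 0 0; 0 0 -1 0; 0 0 0 1]
T2·T1 = [-12/5 0 -3/5 0; 0 -1 0 0; 9/5 0 -4/5 0; 0 0 0 1]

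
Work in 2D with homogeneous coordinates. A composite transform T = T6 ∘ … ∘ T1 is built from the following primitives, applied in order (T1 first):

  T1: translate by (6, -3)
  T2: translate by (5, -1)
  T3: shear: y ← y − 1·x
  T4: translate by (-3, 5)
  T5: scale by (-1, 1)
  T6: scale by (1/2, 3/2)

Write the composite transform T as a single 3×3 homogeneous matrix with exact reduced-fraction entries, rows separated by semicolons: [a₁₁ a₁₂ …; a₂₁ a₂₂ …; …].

T1 = [1 0 6; 0 1 -3; 0 0 1]
T2·T1 = [1 0 11; 0 1 -4; 0 0 1]
T3·…·T1 = [1 0 11; -1 1 -15; 0 0 1]
T4·…·T1 = [1 0 8; -1 1 -10; 0 0 1]
T5·…·T1 = [-1 0 -8; -1 1 -10; 0 0 1]
T6·…·T1 = [-1/2 0 -4; -3/2 3/2 -15; 0 0 1]

T = [-1/2 0 -4; -3/2 3/2 -15; 0 0 1]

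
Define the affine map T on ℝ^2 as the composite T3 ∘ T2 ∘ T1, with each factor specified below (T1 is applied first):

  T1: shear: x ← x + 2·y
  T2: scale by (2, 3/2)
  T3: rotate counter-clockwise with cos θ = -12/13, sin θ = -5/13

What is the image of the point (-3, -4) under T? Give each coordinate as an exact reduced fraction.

T(p) = (18, 14)

T1 shear: x ← x + 2·y: (-3, -4) → (-11, -4)
T2 scale by (2, 3/2): (-11, -4) → (-22, -6)
T3 rotate counter-clockwise with cos θ = -12/13, sin θ = -5/13: (-22, -6) → (18, 14)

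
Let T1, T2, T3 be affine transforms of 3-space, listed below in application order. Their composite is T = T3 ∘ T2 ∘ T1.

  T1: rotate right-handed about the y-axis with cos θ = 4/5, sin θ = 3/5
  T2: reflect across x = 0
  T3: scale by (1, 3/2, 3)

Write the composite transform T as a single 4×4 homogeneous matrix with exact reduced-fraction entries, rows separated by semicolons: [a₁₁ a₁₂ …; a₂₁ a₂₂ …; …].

T = [-4/5 0 -3/5 0; 0 3/2 0 0; -9/5 0 12/5 0; 0 0 0 1]

T1 = [4/5 0 3/5 0; 0 1 0 0; -3/5 0 4/5 0; 0 0 0 1]
T2·T1 = [-4/5 0 -3/5 0; 0 1 0 0; -3/5 0 4/5 0; 0 0 0 1]
T3·…·T1 = [-4/5 0 -3/5 0; 0 3/2 0 0; -9/5 0 12/5 0; 0 0 0 1]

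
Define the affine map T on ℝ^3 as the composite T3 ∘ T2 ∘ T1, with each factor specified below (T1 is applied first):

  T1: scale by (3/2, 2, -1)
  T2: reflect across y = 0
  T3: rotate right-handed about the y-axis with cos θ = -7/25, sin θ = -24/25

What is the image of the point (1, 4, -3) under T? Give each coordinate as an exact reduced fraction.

T(p) = (-33/10, -8, 3/5)

T1 scale by (3/2, 2, -1): (1, 4, -3) → (3/2, 8, 3)
T2 reflect across y = 0: (3/2, 8, 3) → (3/2, -8, 3)
T3 rotate right-handed about the y-axis with cos θ = -7/25, sin θ = -24/25: (3/2, -8, 3) → (-33/10, -8, 3/5)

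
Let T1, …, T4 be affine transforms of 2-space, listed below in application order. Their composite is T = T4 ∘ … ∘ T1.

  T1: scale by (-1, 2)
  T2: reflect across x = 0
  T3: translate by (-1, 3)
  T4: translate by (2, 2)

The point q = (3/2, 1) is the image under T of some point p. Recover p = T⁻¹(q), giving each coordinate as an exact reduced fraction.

p = (1/2, -2)

T1 = [-1 0 0; 0 2 0; 0 0 1]
T2·T1 = [1 0 0; 0 2 0; 0 0 1]
T3·…·T1 = [1 0 -1; 0 2 3; 0 0 1]
T4·…·T1 = [1 0 1; 0 2 5; 0 0 1]
det M = 2; M⁻¹ = [1 0 -1; 0 1/2 -5/2; 0 0 1]
M⁻¹ · (3/2, 1)ᵀ = (1/2, -2)ᵀ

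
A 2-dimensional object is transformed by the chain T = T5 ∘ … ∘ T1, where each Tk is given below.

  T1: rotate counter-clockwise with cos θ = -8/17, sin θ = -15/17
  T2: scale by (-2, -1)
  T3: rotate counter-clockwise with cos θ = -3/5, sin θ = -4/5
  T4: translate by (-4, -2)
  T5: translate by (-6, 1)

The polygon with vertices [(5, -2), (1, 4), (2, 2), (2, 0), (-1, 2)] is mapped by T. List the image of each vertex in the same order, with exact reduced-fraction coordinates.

image vertices: (-1034/85, -822/85), (-70/17, 38/17), (-582/85, -111/85), (-826/85, -303/85), (-618/85, 216/85)

T1 rotate counter-clockwise with cos θ = -8/17, sin θ = -15/17: (5, -2) → (-70/17, -59/17); (1, 4) → (52/17, -47/17); (2, 2) → (14/17, -46/17); (2, 0) → (-16/17, -30/17); (-1, 2) → (38/17, -1/17)
T2 scale by (-2, -1): (-70/17, -59/17) → (140/17, 59/17); (52/17, -47/17) → (-104/17, 47/17); (14/17, -46/17) → (-28/17, 46/17); (-16/17, -30/17) → (32/17, 30/17); (38/17, -1/17) → (-76/17, 1/17)
T3 rotate counter-clockwise with cos θ = -3/5, sin θ = -4/5: (140/17, 59/17) → (-184/85, -737/85); (-104/17, 47/17) → (100/17, 55/17); (-28/17, 46/17) → (268/85, -26/85); (32/17, 30/17) → (24/85, -218/85); (-76/17, 1/17) → (232/85, 301/85)
T4 translate by (-4, -2): (-184/85, -737/85) → (-524/85, -907/85); (100/17, 55/17) → (32/17, 21/17); (268/85, -26/85) → (-72/85, -196/85); (24/85, -218/85) → (-316/85, -388/85); (232/85, 301/85) → (-108/85, 131/85)
T5 translate by (-6, 1): (-524/85, -907/85) → (-1034/85, -822/85); (32/17, 21/17) → (-70/17, 38/17); (-72/85, -196/85) → (-582/85, -111/85); (-316/85, -388/85) → (-826/85, -303/85); (-108/85, 131/85) → (-618/85, 216/85)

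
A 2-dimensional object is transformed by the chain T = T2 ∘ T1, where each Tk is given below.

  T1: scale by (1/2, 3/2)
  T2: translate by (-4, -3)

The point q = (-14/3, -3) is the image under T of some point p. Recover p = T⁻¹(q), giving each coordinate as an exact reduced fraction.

T1 = [1/2 0 0; 0 3/2 0; 0 0 1]
T2·T1 = [1/2 0 -4; 0 3/2 -3; 0 0 1]
det M = 3/4; M⁻¹ = [2 0 8; 0 2/3 2; 0 0 1]
M⁻¹ · (-14/3, -3)ᵀ = (-4/3, 0)ᵀ

p = (-4/3, 0)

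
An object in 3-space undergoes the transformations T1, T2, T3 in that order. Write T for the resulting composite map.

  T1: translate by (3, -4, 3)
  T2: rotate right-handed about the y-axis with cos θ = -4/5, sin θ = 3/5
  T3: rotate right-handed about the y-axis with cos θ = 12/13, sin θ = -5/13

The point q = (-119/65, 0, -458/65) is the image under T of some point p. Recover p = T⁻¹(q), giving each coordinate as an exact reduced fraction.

p = (4, 4, -1)

T1 = [1 0 0 3; 0 1 0 -4; 0 0 1 3; 0 0 0 1]
T2·T1 = [-4/5 0 3/5 -3/5; 0 1 0 -4; -3/5 0 -4/5 -21/5; 0 0 0 1]
T3·…·T1 = [-33/65 0 56/65 69/65; 0 1 0 -4; -56/65 0 -33/65 -267/65; 0 0 0 1]
det M = 1; M⁻¹ = [-33/65 0 -56/65 -3; 0 1 0 4; 56/65 0 -33/65 -3; 0 0 0 1]
M⁻¹ · (-119/65, 0, -458/65)ᵀ = (4, 4, -1)ᵀ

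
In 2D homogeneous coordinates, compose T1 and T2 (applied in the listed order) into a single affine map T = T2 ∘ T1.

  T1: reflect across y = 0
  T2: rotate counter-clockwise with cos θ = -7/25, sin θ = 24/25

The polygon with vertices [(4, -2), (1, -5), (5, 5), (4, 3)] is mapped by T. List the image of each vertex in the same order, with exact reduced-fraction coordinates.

T1 reflect across y = 0: (4, -2) → (4, 2); (1, -5) → (1, 5); (5, 5) → (5, -5); (4, 3) → (4, -3)
T2 rotate counter-clockwise with cos θ = -7/25, sin θ = 24/25: (4, 2) → (-76/25, 82/25); (1, 5) → (-127/25, -11/25); (5, -5) → (17/5, 31/5); (4, -3) → (44/25, 117/25)

image vertices: (-76/25, 82/25), (-127/25, -11/25), (17/5, 31/5), (44/25, 117/25)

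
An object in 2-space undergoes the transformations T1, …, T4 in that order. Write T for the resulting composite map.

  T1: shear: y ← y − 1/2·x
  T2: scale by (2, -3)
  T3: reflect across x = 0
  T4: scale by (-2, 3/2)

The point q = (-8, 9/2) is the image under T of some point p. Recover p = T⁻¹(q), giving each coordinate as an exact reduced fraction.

T1 = [1 0 0; -1/2 1 0; 0 0 1]
T2·T1 = [2 0 0; 3/2 -3 0; 0 0 1]
T3·…·T1 = [-2 0 0; 3/2 -3 0; 0 0 1]
T4·…·T1 = [4 0 0; 9/4 -9/2 0; 0 0 1]
det M = -18; M⁻¹ = [1/4 0 0; 1/8 -2/9 0; 0 0 1]
M⁻¹ · (-8, 9/2)ᵀ = (-2, -2)ᵀ

p = (-2, -2)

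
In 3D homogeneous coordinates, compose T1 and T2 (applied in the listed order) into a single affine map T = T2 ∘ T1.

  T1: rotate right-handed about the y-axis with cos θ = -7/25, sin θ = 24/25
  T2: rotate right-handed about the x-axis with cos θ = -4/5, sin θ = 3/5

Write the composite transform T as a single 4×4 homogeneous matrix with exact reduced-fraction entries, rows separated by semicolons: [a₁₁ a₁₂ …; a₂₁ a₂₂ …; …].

T1 = [-7/25 0 24/25 0; 0 1 0 0; -24/25 0 -7/25 0; 0 0 0 1]
T2·T1 = [-7/25 0 24/25 0; 72/125 -4/5 21/125 0; 96/125 3/5 28/125 0; 0 0 0 1]

T = [-7/25 0 24/25 0; 72/125 -4/5 21/125 0; 96/125 3/5 28/125 0; 0 0 0 1]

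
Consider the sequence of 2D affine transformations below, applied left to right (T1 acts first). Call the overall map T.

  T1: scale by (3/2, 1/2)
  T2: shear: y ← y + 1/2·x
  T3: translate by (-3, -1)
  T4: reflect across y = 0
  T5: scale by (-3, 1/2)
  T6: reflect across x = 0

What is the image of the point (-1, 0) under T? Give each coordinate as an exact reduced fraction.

T(p) = (-27/2, 7/8)

T1 scale by (3/2, 1/2): (-1, 0) → (-3/2, 0)
T2 shear: y ← y + 1/2·x: (-3/2, 0) → (-3/2, -3/4)
T3 translate by (-3, -1): (-3/2, -3/4) → (-9/2, -7/4)
T4 reflect across y = 0: (-9/2, -7/4) → (-9/2, 7/4)
T5 scale by (-3, 1/2): (-9/2, 7/4) → (27/2, 7/8)
T6 reflect across x = 0: (27/2, 7/8) → (-27/2, 7/8)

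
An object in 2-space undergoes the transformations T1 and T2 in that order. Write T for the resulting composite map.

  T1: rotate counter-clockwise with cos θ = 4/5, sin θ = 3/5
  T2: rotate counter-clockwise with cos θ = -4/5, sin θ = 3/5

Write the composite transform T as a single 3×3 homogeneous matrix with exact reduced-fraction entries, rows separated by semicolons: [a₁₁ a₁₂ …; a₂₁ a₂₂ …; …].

T = [-1 0 0; 0 -1 0; 0 0 1]

T1 = [4/5 -3/5 0; 3/5 4/5 0; 0 0 1]
T2·T1 = [-1 0 0; 0 -1 0; 0 0 1]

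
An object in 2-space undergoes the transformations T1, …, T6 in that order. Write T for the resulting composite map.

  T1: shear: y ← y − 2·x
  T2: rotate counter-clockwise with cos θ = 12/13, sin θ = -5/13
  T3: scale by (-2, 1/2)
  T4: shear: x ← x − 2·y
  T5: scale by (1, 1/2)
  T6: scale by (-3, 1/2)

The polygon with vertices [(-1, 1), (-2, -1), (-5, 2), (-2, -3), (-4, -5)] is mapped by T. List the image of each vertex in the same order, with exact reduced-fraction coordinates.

T1 shear: y ← y − 2·x: (-1, 1) → (-1, 3); (-2, -1) → (-2, 3); (-5, 2) → (-5, 12); (-2, -3) → (-2, 1); (-4, -5) → (-4, 3)
T2 rotate counter-clockwise with cos θ = 12/13, sin θ = -5/13: (-1, 3) → (3/13, 41/13); (-2, 3) → (-9/13, 46/13); (-5, 12) → (0, 13); (-2, 1) → (-19/13, 22/13); (-4, 3) → (-33/13, 56/13)
T3 scale by (-2, 1/2): (3/13, 41/13) → (-6/13, 41/26); (-9/13, 46/13) → (18/13, 23/13); (0, 13) → (0, 13/2); (-19/13, 22/13) → (38/13, 11/13); (-33/13, 56/13) → (66/13, 28/13)
T4 shear: x ← x − 2·y: (-6/13, 41/26) → (-47/13, 41/26); (18/13, 23/13) → (-28/13, 23/13); (0, 13/2) → (-13, 13/2); (38/13, 11/13) → (16/13, 11/13); (66/13, 28/13) → (10/13, 28/13)
T5 scale by (1, 1/2): (-47/13, 41/26) → (-47/13, 41/52); (-28/13, 23/13) → (-28/13, 23/26); (-13, 13/2) → (-13, 13/4); (16/13, 11/13) → (16/13, 11/26); (10/13, 28/13) → (10/13, 14/13)
T6 scale by (-3, 1/2): (-47/13, 41/52) → (141/13, 41/104); (-28/13, 23/26) → (84/13, 23/52); (-13, 13/4) → (39, 13/8); (16/13, 11/26) → (-48/13, 11/52); (10/13, 14/13) → (-30/13, 7/13)

image vertices: (141/13, 41/104), (84/13, 23/52), (39, 13/8), (-48/13, 11/52), (-30/13, 7/13)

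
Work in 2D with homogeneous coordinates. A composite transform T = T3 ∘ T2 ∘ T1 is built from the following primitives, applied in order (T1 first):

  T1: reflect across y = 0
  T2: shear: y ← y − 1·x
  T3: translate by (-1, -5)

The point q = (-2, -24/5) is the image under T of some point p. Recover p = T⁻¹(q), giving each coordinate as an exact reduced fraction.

p = (-1, 4/5)

T1 = [1 0 0; 0 -1 0; 0 0 1]
T2·T1 = [1 0 0; -1 -1 0; 0 0 1]
T3·…·T1 = [1 0 -1; -1 -1 -5; 0 0 1]
det M = -1; M⁻¹ = [1 0 1; -1 -1 -6; 0 0 1]
M⁻¹ · (-2, -24/5)ᵀ = (-1, 4/5)ᵀ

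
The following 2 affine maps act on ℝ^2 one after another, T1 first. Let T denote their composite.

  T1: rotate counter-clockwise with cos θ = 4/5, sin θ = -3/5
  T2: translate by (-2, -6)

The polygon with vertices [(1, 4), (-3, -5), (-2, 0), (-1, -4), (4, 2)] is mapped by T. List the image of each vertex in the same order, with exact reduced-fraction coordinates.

image vertices: (6/5, -17/5), (-37/5, -41/5), (-18/5, -24/5), (-26/5, -43/5), (12/5, -34/5)

T1 rotate counter-clockwise with cos θ = 4/5, sin θ = -3/5: (1, 4) → (16/5, 13/5); (-3, -5) → (-27/5, -11/5); (-2, 0) → (-8/5, 6/5); (-1, -4) → (-16/5, -13/5); (4, 2) → (22/5, -4/5)
T2 translate by (-2, -6): (16/5, 13/5) → (6/5, -17/5); (-27/5, -11/5) → (-37/5, -41/5); (-8/5, 6/5) → (-18/5, -24/5); (-16/5, -13/5) → (-26/5, -43/5); (22/5, -4/5) → (12/5, -34/5)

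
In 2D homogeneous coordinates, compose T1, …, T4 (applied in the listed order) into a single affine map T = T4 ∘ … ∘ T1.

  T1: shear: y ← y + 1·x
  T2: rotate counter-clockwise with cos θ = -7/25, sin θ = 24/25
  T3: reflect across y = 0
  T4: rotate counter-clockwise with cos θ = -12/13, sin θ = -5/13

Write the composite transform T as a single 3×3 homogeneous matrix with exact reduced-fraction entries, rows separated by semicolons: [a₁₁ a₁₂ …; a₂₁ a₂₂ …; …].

T = [287/325 323/325 0; 359/325 36/325 0; 0 0 1]

T1 = [1 0 0; 1 1 0; 0 0 1]
T2·T1 = [-31/25 -24/25 0; 17/25 -7/25 0; 0 0 1]
T3·…·T1 = [-31/25 -24/25 0; -17/25 7/25 0; 0 0 1]
T4·…·T1 = [287/325 323/325 0; 359/325 36/325 0; 0 0 1]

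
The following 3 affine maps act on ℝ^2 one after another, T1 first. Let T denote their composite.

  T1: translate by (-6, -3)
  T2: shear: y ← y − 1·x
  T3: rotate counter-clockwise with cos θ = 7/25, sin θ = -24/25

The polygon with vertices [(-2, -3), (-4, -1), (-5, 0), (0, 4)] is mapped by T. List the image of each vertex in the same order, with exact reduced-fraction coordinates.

T1 translate by (-6, -3): (-2, -3) → (-8, -6); (-4, -1) → (-10, -4); (-5, 0) → (-11, -3); (0, 4) → (-6, 1)
T2 shear: y ← y − 1·x: (-8, -6) → (-8, 2); (-10, -4) → (-10, 6); (-11, -3) → (-11, 8); (-6, 1) → (-6, 7)
T3 rotate counter-clockwise with cos θ = 7/25, sin θ = -24/25: (-8, 2) → (-8/25, 206/25); (-10, 6) → (74/25, 282/25); (-11, 8) → (23/5, 64/5); (-6, 7) → (126/25, 193/25)

image vertices: (-8/25, 206/25), (74/25, 282/25), (23/5, 64/5), (126/25, 193/25)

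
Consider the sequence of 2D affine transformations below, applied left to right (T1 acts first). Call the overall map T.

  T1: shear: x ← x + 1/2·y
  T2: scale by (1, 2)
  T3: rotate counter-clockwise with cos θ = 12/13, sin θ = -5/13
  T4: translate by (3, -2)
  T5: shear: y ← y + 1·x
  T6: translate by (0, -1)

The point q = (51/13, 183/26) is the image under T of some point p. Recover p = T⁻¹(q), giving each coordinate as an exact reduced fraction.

p = (-3, 3)

T1 = [1 1/2 0; 0 1 0; 0 0 1]
T2·T1 = [1 1/2 0; 0 2 0; 0 0 1]
T3·…·T1 = [12/13 16/13 0; -5/13 43/26 0; 0 0 1]
T4·…·T1 = [12/13 16/13 3; -5/13 43/26 -2; 0 0 1]
T5·…·T1 = [12/13 16/13 3; 7/13 75/26 1; 0 0 1]
T6·…·T1 = [12/13 16/13 3; 7/13 75/26 0; 0 0 1]
det M = 2; M⁻¹ = [75/52 -8/13 -225/52; -7/26 6/13 21/26; 0 0 1]
M⁻¹ · (51/13, 183/26)ᵀ = (-3, 3)ᵀ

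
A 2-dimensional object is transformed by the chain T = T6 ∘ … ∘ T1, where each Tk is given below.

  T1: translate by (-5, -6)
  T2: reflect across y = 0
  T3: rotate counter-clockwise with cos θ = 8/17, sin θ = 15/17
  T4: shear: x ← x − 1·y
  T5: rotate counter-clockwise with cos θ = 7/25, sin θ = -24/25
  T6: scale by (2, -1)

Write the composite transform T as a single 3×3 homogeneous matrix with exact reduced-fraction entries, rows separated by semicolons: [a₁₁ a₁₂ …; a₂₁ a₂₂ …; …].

T1 = [1 0 -5; 0 1 -6; 0 0 1]
T2·T1 = [1 0 -5; 0 -1 6; 0 0 1]
T3·…·T1 = [8/17 15/17 -130/17; 15/17 -8/17 -27/17; 0 0 1]
T4·…·T1 = [-7/17 23/17 -103/17; 15/17 -8/17 -27/17; 0 0 1]
T5·…·T1 = [311/425 -31/425 -1369/425; 273/425 -608/425 2283/425; 0 0 1]
T6·…·T1 = [622/425 -62/425 -2738/425; -273/425 608/425 -2283/425; 0 0 1]

T = [622/425 -62/425 -2738/425; -273/425 608/425 -2283/425; 0 0 1]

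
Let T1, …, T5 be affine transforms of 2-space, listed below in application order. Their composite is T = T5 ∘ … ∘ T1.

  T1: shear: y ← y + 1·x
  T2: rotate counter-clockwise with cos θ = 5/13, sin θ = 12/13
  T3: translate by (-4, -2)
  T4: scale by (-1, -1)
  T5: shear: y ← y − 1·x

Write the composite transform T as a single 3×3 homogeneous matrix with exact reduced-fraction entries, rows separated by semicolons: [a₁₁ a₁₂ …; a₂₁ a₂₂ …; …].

T = [7/13 12/13 4; -24/13 -17/13 -2; 0 0 1]

T1 = [1 0 0; 1 1 0; 0 0 1]
T2·T1 = [-7/13 -12/13 0; 17/13 5/13 0; 0 0 1]
T3·…·T1 = [-7/13 -12/13 -4; 17/13 5/13 -2; 0 0 1]
T4·…·T1 = [7/13 12/13 4; -17/13 -5/13 2; 0 0 1]
T5·…·T1 = [7/13 12/13 4; -24/13 -17/13 -2; 0 0 1]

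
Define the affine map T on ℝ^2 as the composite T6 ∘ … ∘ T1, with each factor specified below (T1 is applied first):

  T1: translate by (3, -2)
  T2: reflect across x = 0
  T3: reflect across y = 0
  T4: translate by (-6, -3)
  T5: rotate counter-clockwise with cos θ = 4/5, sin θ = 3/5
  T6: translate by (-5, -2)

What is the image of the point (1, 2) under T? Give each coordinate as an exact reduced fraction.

T1 translate by (3, -2): (1, 2) → (4, 0)
T2 reflect across x = 0: (4, 0) → (-4, 0)
T3 reflect across y = 0: (-4, 0) → (-4, 0)
T4 translate by (-6, -3): (-4, 0) → (-10, -3)
T5 rotate counter-clockwise with cos θ = 4/5, sin θ = 3/5: (-10, -3) → (-31/5, -42/5)
T6 translate by (-5, -2): (-31/5, -42/5) → (-56/5, -52/5)

T(p) = (-56/5, -52/5)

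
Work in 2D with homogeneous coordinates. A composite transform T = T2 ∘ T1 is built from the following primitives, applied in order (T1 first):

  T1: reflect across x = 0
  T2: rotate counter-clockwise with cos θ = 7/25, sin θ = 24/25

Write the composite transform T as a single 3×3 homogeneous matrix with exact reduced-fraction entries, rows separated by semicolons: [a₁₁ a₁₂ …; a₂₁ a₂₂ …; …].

T = [-7/25 -24/25 0; -24/25 7/25 0; 0 0 1]

T1 = [-1 0 0; 0 1 0; 0 0 1]
T2·T1 = [-7/25 -24/25 0; -24/25 7/25 0; 0 0 1]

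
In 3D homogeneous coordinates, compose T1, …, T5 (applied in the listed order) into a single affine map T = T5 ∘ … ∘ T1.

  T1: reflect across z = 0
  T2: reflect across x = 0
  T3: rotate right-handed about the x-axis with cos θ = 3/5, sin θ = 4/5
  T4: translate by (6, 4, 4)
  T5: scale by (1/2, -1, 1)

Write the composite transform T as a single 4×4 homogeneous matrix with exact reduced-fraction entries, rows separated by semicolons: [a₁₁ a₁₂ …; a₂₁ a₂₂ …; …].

T = [-1/2 0 0 3; 0 -3/5 -4/5 -4; 0 4/5 -3/5 4; 0 0 0 1]

T1 = [1 0 0 0; 0 1 0 0; 0 0 -1 0; 0 0 0 1]
T2·T1 = [-1 0 0 0; 0 1 0 0; 0 0 -1 0; 0 0 0 1]
T3·…·T1 = [-1 0 0 0; 0 3/5 4/5 0; 0 4/5 -3/5 0; 0 0 0 1]
T4·…·T1 = [-1 0 0 6; 0 3/5 4/5 4; 0 4/5 -3/5 4; 0 0 0 1]
T5·…·T1 = [-1/2 0 0 3; 0 -3/5 -4/5 -4; 0 4/5 -3/5 4; 0 0 0 1]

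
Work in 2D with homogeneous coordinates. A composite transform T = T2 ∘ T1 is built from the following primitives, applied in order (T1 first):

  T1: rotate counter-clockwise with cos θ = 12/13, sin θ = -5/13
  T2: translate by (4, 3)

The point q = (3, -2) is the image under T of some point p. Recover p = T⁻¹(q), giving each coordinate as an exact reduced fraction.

p = (1, -5)

T1 = [12/13 5/13 0; -5/13 12/13 0; 0 0 1]
T2·T1 = [12/13 5/13 4; -5/13 12/13 3; 0 0 1]
det M = 1; M⁻¹ = [12/13 -5/13 -33/13; 5/13 12/13 -56/13; 0 0 1]
M⁻¹ · (3, -2)ᵀ = (1, -5)ᵀ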